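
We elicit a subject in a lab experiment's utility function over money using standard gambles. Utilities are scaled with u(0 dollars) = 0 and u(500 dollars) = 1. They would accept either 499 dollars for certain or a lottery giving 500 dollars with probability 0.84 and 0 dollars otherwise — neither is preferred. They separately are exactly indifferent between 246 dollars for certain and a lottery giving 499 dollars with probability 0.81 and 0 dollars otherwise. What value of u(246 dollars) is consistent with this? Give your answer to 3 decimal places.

0.680

The first gamble pins u(499 dollars): it must equal 0.84·1 + 0.16·0 = 0.84.
The second indifference gives u(246 dollars) = 0.81·u(499 dollars) + 0.19·u(0 dollars) = 0.81·0.84 + 0.19·0.00 = 0.6804.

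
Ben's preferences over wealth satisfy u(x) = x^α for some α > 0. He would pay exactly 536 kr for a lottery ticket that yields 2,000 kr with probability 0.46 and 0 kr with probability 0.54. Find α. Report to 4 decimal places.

EU(lottery) = 0.46·2000^α + 0.54·0 = 0.46·2000^α.
Equating: 536^α = 0.46·2000^α, i.e. 0.2680^α = 0.46.
Take logs: α = ln 0.46 / ln(536/2000) ≈ 0.589723.

α ≈ 0.5897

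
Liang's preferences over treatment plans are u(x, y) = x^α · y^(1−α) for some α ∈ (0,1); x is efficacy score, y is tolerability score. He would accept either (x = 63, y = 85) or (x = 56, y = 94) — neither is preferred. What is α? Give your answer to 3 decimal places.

The Cobb–Douglas utilities coincide, so 63^α·85^(1−α) = 56^α·94^(1−α).
Taking logs: α·ln 63 + (1−α)·ln 85 = α·ln 56 + (1−α)·ln 94, i.e. α·0.117783 = (1−α)·0.100644.
So α/(1−α) = (0.100644)/(0.117783) = 0.854487, and α = 0.854487/1.854487 ≈ 0.461.

α ≈ 0.461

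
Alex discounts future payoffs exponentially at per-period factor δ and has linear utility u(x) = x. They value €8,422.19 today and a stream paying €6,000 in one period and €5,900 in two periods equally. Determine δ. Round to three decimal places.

The stream is worth 6000δ + 5900δ² today, so 6000δ + 5900δ² = 8422.19.
Rearranged: 5900δ² + 6000δ − 8422.19 = 0.
The positive root is δ = [−6000 + √(6000² + 4·5900·8422.19)] / (2·5900) = (−6000 + 15322.000)/11800 ≈ 0.790.

δ ≈ 0.790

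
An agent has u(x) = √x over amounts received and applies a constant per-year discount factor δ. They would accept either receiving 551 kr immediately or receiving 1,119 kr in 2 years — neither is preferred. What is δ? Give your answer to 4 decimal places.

Equating discounted utilities: u(551) = δ^2·u(1119) ⇒ δ^2 = u(551)/u(1119).
Since u(x) = √x, δ^2 = √(551/1119) = 0.70171.
Taking the square root: δ = 0.70171^(1/2) ≈ 0.8377.

δ ≈ 0.8377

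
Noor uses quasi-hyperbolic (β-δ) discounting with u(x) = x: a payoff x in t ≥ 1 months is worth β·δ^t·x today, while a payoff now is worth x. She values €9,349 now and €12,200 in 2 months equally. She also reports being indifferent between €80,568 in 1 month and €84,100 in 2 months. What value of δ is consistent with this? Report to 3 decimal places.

δ ≈ 0.958

The second indifference involves only future payoffs, so β cancels: β·δ^1·80568 = β·δ^2·84100, giving δ = 80568/84100 = 0.95800.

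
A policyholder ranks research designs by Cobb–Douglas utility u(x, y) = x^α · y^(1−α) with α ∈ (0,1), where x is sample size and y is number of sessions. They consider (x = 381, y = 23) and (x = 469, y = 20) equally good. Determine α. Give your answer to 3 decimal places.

α ≈ 0.402

Indifference: 381^α · 23^(1−α) = 469^α · 20^(1−α).
(381/469)^α = (20/23)^(1−α); take logs: α·ln(381/469) = (1−α)·ln(20/23), i.e. α·-0.207803 = (1−α)·-0.139762.
So α/(1−α) = (-0.139762)/(-0.207803) = 0.672570, and α = 0.672570/1.672570 ≈ 0.402.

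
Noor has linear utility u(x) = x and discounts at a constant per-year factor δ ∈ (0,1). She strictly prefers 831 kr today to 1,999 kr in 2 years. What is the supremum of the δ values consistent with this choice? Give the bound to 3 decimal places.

The preference means 831 > δ^2·1999.
So δ^2 < 831/1999 = 0.41571; taking the square root of both positive sides preserves the inequality.
δ < 0.41571^(1/2) = 0.645.

δ < 0.645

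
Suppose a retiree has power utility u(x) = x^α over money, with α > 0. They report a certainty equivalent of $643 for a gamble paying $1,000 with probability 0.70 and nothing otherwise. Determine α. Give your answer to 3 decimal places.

α ≈ 0.808

The lottery's expected utility is 0.70·u(1000) + 0.30·u(0) = 0.70·1000^α (since u(0) = 0 for α > 0).
Setting u(643) equal to that: 643^α = 0.70·1000^α ⇒ (643/1000)^α = 0.70.
Taking logs: α·ln(643/1000) = ln(0.70), so α = -0.356675 / -0.441611 ≈ 0.808.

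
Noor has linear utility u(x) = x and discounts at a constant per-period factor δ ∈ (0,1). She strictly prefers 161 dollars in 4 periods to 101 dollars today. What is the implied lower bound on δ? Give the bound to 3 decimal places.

δ > 0.890

Comparing present values: 101 < δ^4·161.
So δ^4 > 101/161 = 0.62733; taking the 4th root of both positive sides preserves the inequality.
δ > 0.62733^(1/4) = 0.890.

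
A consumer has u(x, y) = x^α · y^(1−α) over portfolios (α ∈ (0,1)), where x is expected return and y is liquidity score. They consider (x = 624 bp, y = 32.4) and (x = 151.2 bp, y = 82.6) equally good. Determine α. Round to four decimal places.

α ≈ 0.3977

The Cobb–Douglas utilities coincide, so 624^α·32.4^(1−α) = 151.2^α·82.6^(1−α).
Rearrange to (624/151.2)^α = (82.6/32.4)^(1−α) and take logs: α·1.4175469 = (1−α)·0.9358513.
Thus α·(2.3533982) = 0.9358513, so α = 0.9358513/2.3533982 ≈ 0.3977.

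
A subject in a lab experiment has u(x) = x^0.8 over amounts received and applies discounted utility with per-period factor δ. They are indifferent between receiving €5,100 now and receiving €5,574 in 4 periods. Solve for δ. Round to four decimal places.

Indifference means u(5100) = δ^4 · u(5574), so δ^4 = u(5100)/u(5574).
Since u(x) = x^0.8, δ^4 = (5100/5574)^0.8 = 0.91496^0.8 = 0.93137.
Taking the 4th root: δ = 0.93137^(1/4) ≈ 0.9824.

δ ≈ 0.9824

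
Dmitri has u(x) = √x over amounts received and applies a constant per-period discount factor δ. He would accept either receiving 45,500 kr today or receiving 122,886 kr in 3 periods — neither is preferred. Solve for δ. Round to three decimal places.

Indifference means u(45500) = δ^3 · u(122886), so δ^3 = u(45500)/u(122886).
Since u(x) = √x, δ^3 = √(45500/122886) = 0.60849.
Taking the cube root: δ = 0.60849^(1/3) ≈ 0.847.

δ ≈ 0.847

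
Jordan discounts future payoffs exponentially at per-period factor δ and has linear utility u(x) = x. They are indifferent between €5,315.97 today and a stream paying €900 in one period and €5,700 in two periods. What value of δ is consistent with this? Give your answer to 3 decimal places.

δ ≈ 0.890

Present value of the stream is 900·δ + 5700·δ². Indifference gives 900δ + 5700δ² = 5315.97.
That is, 5700δ² + 900δ − 5315.97 = 0, a quadratic in δ.
By the quadratic formula (taking the positive root), δ = (−900 + √122014116.00) / 11400 ≈ 0.890.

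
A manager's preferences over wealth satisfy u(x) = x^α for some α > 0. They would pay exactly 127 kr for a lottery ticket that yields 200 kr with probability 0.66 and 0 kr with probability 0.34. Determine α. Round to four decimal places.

The lottery's expected utility is 0.66·u(200) + 0.34·u(0) = 0.66·200^α (since u(0) = 0 for α > 0).
Indifference: 127^α = 0.66·200^α, so (127/200)^α = 0.66.
Take logs: α = ln 0.66 / ln(127/200) ≈ 0.914970.

α ≈ 0.9150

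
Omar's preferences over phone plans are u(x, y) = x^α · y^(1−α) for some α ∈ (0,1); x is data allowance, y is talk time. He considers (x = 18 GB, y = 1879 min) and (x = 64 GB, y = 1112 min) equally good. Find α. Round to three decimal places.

The Cobb–Douglas utilities coincide, so 18^α·1879^(1−α) = 64^α·1112^(1−α).
Rearrange to (18/64)^α = (1112/1879)^(1−α) and take logs: α·-1.268511 = (1−α)·-0.524580.
So α/(1−α) = (-0.524580)/(-1.268511) = 0.413540, and α = 0.413540/1.413540 ≈ 0.293.

α ≈ 0.293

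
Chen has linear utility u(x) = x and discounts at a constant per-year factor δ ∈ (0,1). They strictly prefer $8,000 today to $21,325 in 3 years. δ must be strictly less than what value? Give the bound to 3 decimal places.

δ < 0.721

Under u(x) = x this choice says 8000 > δ^3·21325.
So δ^3 < 8000/21325 = 0.37515; taking the cube root of both positive sides preserves the inequality.
δ < 0.37515^(1/3) = 0.721.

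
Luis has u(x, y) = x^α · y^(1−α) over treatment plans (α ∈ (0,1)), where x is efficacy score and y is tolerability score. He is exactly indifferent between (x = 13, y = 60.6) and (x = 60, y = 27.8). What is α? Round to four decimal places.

α ≈ 0.3375

Indifference: 13^α · 60.6^(1−α) = 60^α · 27.8^(1−α).
(13/60)^α = (27.8/60.6)^(1−α); take logs: α·ln(13/60) = (1−α)·ln(27.8/60.6), i.e. α·-1.5293952 = (1−α)·-0.7792589.
So α/(1−α) = (-0.7792589)/(-1.5293952) = 0.5095210, and α = 0.5095210/1.5095210 ≈ 0.3375.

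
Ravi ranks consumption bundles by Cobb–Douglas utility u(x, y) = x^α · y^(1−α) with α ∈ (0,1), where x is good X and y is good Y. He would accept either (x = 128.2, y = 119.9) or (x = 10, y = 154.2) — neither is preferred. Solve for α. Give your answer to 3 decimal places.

The Cobb–Douglas utilities coincide, so 128.2^α·119.9^(1−α) = 10^α·154.2^(1−α).
(128.2/10)^α = (154.2/119.9)^(1−α); take logs: α·ln(128.2/10) = (1−α)·ln(154.2/119.9), i.e. α·2.551006 = (1−α)·0.251592.
So α/(1−α) = (0.251592)/(2.551006) = 0.098625, and α = 0.098625/1.098625 ≈ 0.090.

α ≈ 0.090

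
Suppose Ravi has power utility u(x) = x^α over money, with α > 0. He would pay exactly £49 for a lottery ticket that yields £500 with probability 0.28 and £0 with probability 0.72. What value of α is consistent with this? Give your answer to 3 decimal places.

α ≈ 0.548

EU(lottery) = 0.28·500^α + 0.72·0 = 0.28·500^α.
Setting u(49) equal to that: 49^α = 0.28·500^α ⇒ (49/500)^α = 0.28.
Taking logs: α·ln(49/500) = ln(0.28), so α = -1.272966 / -2.322788 ≈ 0.548.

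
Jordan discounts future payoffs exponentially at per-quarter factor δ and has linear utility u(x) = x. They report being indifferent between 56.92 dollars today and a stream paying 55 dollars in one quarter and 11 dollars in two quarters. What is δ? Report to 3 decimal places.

Present value of the stream is 55·δ + 11·δ². Indifference gives 55δ + 11δ² = 56.92.
Rearranged: 11δ² + 55δ − 56.92 = 0.
By the quadratic formula (taking the positive root), δ = (−55 + √5529.48) / 22 ≈ 0.880.

δ ≈ 0.880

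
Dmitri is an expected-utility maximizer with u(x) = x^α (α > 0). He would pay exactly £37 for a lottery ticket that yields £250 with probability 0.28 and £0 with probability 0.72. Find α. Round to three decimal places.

The lottery's expected utility is 0.28·u(250) + 0.72·u(0) = 0.28·250^α (since u(0) = 0 for α > 0).
Indifference: 37^α = 0.28·250^α, so (37/250)^α = 0.28.
Take logs: α = ln 0.28 / ln(37/250) ≈ 0.66628.

α ≈ 0.666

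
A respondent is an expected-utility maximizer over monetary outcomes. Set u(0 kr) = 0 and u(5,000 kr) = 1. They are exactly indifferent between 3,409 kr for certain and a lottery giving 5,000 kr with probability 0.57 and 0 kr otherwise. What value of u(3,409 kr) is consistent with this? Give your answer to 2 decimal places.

0.57

The indifference gives u(3,409 kr) = 0.57·u(5,000 kr) + 0.43·u(0 kr) = 0.57·1 + 0.43·0 = 0.57.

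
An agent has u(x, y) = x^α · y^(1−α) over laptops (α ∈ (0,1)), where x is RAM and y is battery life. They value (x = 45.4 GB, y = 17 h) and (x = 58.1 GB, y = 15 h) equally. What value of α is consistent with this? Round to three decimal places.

Indifference: 45.4^α · 17^(1−α) = 58.1^α · 15^(1−α).
Rearrange to (45.4/58.1)^α = (15/17)^(1−α) and take logs: α·-0.246654 = (1−α)·-0.125163.
So α/(1−α) = (-0.125163)/(-0.246654) = 0.507444, and α = 0.507444/1.507444 ≈ 0.337.

α ≈ 0.337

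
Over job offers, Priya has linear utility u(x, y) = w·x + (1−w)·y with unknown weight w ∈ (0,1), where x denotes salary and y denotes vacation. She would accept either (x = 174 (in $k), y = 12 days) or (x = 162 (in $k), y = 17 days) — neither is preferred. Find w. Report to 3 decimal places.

Indifference: w·174 + (1−w)·12 = w·162 + (1−w)·17.
Collecting terms: w·12 = (1−w)·5.
Hence w = 5/(12+5) = 5/17 = 0.294.

w = 0.294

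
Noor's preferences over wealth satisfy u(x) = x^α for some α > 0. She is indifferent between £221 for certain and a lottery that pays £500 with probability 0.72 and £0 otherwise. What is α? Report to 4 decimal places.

α ≈ 0.4024

The lottery's expected utility is 0.72·u(500) + 0.28·u(0) = 0.72·500^α (since u(0) = 0 for α > 0).
Equating: 221^α = 0.72·500^α, i.e. 0.4420^α = 0.72.
Take logs: α = ln 0.72 / ln(221/500) ≈ 0.402359.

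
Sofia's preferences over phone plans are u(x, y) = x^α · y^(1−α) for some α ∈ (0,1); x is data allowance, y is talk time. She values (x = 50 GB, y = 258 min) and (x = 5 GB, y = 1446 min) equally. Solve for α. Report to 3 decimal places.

Indifference: 50^α · 258^(1−α) = 5^α · 1446^(1−α).
Taking logs: α·ln 50 + (1−α)·ln 258 = α·ln 5 + (1−α)·ln 1446, i.e. α·2.302585 = (1−α)·1.723597.
So α/(1−α) = (1.723597)/(2.302585) = 0.748549, and α = 0.748549/1.748549 ≈ 0.428.

α ≈ 0.428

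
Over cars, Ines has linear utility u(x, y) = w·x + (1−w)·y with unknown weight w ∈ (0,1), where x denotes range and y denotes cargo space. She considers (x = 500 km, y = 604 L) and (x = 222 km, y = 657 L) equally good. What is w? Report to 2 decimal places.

w = 0.16

Indifference: w·500 + (1−w)·604 = w·222 + (1−w)·657.
Collecting terms: w·278 = (1−w)·53.
So w/(1−w) = 53/278 = 0.1906, giving w = 53/(278+53) = 0.16.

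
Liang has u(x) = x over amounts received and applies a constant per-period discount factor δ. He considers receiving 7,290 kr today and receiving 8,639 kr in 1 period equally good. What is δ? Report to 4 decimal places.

δ ≈ 0.8438

Equating discounted utilities: u(7290) = δ·u(8639) ⇒ δ = u(7290)/u(8639).
With u(x) = x: δ = 7290/8639 = 0.84385.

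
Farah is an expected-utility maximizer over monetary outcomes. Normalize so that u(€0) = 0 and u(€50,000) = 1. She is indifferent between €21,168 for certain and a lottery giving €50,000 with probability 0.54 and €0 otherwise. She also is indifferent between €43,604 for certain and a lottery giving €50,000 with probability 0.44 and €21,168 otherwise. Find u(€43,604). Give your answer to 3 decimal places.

0.742

The first gamble pins u(€21,168): it must equal 0.54·1 + 0.46·0 = 0.54.
The second indifference gives u(€43,604) = 0.44·u(€50,000) + 0.56·u(€21,168) = 0.44·1.00 + 0.56·0.54 = 0.7424.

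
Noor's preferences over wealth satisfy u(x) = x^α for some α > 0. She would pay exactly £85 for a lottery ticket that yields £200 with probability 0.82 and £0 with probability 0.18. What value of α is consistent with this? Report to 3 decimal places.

Since u(0) = 0, the lottery's EU is 0.82·200^α.
Equating: 85^α = 0.82·200^α, i.e. 0.4250^α = 0.82.
Taking logs: α·ln(85/200) = ln(0.82), so α = -0.198451 / -0.855666 ≈ 0.232.

α ≈ 0.232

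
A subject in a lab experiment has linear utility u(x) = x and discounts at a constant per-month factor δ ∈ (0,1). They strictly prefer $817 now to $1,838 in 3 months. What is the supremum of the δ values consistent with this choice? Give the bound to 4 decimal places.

The preference means 817 > δ^3·1838.
Hence δ^3 < 817/1838 = 0.44450, and x ↦ x^(1/3) is increasing on (0,∞).
δ < 0.44450^(1/3) = 0.7632.

δ < 0.7632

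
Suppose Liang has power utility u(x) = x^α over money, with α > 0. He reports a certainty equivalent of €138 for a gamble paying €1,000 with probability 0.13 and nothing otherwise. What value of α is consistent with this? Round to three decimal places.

α ≈ 1.030

The lottery's expected utility is 0.13·u(1000) + 0.87·u(0) = 0.13·1000^α (since u(0) = 0 for α > 0).
Indifference: 138^α = 0.13·1000^α, so (138/1000)^α = 0.13.
α = ln(0.13) / ln(138/1000) = -2.040221/-1.980502 ≈ 1.030.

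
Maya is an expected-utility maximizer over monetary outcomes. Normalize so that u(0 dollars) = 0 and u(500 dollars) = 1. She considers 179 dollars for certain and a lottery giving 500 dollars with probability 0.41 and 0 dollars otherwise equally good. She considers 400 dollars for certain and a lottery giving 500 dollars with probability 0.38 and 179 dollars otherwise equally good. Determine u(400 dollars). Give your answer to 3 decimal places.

0.634

The first gamble pins u(179 dollars): it must equal 0.41·1 + 0.59·0 = 0.41.
Then u(400 dollars) = 0.38·u(500 dollars) + 0.62·u(179 dollars) = 0.38·1.00 + 0.62·0.41 = 0.6342.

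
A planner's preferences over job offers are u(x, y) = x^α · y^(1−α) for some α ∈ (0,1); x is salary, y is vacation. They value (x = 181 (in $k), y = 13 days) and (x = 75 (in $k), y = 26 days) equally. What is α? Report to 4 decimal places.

α ≈ 0.4403

Set the two utilities equal: 181^α·13^(1−α) = 75^α·26^(1−α).
(181/75)^α = (26/13)^(1−α); take logs: α·ln(181/75) = (1−α)·ln(26/13), i.e. α·0.8810089 = (1−α)·0.6931472.
With A = 0.8810089 and B = 0.6931472: α·A = (1−α)·B, so α = B/(A+B) = 0.6931472/1.5741561 ≈ 0.4403.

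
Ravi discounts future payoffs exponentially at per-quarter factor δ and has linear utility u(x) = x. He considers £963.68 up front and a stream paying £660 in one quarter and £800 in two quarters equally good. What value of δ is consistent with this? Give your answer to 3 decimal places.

The stream is worth 660δ + 800δ² today, so 660δ + 800δ² = 963.68.
Rearranged: 800δ² + 660δ − 963.68 = 0.
The positive root is δ = [−660 + √(660² + 4·800·963.68)] / (2·800) = (−660 + 1876.000)/1600 ≈ 0.760.

δ ≈ 0.760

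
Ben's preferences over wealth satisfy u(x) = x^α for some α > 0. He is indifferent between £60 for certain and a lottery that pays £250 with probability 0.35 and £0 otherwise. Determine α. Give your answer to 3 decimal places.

Since u(0) = 0, the lottery's EU is 0.35·250^α.
Equating: 60^α = 0.35·250^α, i.e. 0.2400^α = 0.35.
Taking logs: α·ln(60/250) = ln(0.35), so α = -1.049822 / -1.427116 ≈ 0.736.

α ≈ 0.736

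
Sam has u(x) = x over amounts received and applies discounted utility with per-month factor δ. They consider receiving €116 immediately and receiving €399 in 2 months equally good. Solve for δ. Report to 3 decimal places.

Equating discounted utilities: u(116) = δ^2·u(399) ⇒ δ^2 = u(116)/u(399).
With u(x) = x: δ^2 = 116/399 = 0.29073.
Taking the square root: δ = 0.29073^(1/2) ≈ 0.539.

δ ≈ 0.539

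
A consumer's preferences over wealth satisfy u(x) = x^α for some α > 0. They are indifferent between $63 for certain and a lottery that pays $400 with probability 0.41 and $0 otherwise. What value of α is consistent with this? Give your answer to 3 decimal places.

EU(lottery) = 0.41·400^α + 0.59·0 = 0.41·400^α.
Equating: 63^α = 0.41·400^α, i.e. 0.1575^α = 0.41.
Take logs: α = ln 0.41 / ln(63/400) ≈ 0.48238.

α ≈ 0.482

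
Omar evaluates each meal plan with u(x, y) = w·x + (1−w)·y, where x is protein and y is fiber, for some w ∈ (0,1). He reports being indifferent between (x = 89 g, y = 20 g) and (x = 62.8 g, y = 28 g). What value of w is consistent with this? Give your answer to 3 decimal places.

w = 0.234

Equating utilities: w·89 + (1−w)·20 = w·62.8 + (1−w)·28.
Rearranging, 26.2·w − 8·(1−w) = 0.
The marginal rate of substitution is 8/26.2, so w = 8/(26.2+8) = 0.234.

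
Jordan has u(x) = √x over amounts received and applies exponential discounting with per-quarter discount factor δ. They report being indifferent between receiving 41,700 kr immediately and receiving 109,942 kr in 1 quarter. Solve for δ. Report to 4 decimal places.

δ ≈ 0.6159

Equating discounted utilities: u(41700) = δ·u(109942) ⇒ δ = u(41700)/u(109942).
With u(x) = √x: δ = √41700/√109942 = √(41700/109942) = 0.61587.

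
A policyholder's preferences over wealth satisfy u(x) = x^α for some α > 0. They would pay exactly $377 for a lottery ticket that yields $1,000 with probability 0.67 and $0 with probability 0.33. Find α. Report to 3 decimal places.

α ≈ 0.411

The lottery's expected utility is 0.67·u(1000) + 0.33·u(0) = 0.67·1000^α (since u(0) = 0 for α > 0).
Indifference: 377^α = 0.67·1000^α, so (377/1000)^α = 0.67.
Take logs: α = ln 0.67 / ln(377/1000) ≈ 0.41053.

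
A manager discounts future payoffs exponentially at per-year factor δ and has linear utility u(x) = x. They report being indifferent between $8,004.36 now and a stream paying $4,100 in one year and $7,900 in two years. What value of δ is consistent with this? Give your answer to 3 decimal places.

δ ≈ 0.780

Present value of the stream is 4100·δ + 7900·δ². Indifference gives 4100δ + 7900δ² = 8004.36.
So 7900δ² + 4100δ − 8004.36 = 0.
The positive root is δ = [−4100 + √(4100² + 4·7900·8004.36)] / (2·7900) = (−4100 + 16424.000)/15800 ≈ 0.780.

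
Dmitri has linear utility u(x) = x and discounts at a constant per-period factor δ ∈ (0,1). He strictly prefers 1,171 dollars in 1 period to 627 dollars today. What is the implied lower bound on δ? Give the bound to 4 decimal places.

δ > 0.5354

The preference means 627 < δ·1171.
Dividing through by 1171 gives δ > 0.53544.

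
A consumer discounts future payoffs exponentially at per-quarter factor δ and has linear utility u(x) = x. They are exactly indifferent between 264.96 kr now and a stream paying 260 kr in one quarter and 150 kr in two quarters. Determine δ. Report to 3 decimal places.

Equating present values: 264.96 = 260δ + 150δ².
Rearranged: 150δ² + 260δ − 264.96 = 0.
The positive root is δ = [−260 + √(260² + 4·150·264.96)] / (2·150) = (−260 + 476.000)/300 ≈ 0.720.

δ ≈ 0.720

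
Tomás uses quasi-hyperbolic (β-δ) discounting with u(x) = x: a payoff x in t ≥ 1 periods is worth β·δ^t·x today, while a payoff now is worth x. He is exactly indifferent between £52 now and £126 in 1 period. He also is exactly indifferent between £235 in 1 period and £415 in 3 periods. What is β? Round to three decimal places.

β ≈ 0.548

Both payoffs in the second observation are in the future, so β drops out: δ^1·235 = δ^3·415 ⇒ δ^2 = 235/415 = 0.56627, so δ = 0.75251.
The first indifference: 52 = β·δ·126, so β = 52/(δ·126) = 52/(0.75251·126) ≈ 0.548.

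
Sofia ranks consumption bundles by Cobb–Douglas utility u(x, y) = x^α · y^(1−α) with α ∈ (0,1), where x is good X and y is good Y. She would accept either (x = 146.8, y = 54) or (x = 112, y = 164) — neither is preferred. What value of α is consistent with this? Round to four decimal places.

α ≈ 0.8041

The Cobb–Douglas utilities coincide, so 146.8^α·54^(1−α) = 112^α·164^(1−α).
Rearrange to (146.8/112)^α = (164/54)^(1−α) and take logs: α·0.2705722 = (1−α)·1.1108824.
With A = 0.2705722 and B = 1.1108824: α·A = (1−α)·B, so α = B/(A+B) = 1.1108824/1.3814546 ≈ 0.8041.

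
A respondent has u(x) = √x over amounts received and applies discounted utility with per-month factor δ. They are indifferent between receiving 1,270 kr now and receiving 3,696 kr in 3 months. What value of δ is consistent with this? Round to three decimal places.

The payoff in 3 months is discounted by δ^3, so u(1270) = δ^3·u(3696) and δ^3 = u(1270)/u(3696).
Since u(x) = √x, δ^3 = √(1270/3696) = 0.58619.
Taking the cube root: δ = 0.58619^(1/3) ≈ 0.837.

δ ≈ 0.837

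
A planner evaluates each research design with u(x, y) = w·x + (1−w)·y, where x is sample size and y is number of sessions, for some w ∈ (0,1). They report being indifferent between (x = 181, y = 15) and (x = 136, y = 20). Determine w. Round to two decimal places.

Equating utilities: w·181 + (1−w)·15 = w·136 + (1−w)·20.
w·(181−136) = (1−w)·(20−15), i.e. w·45 = (1−w)·5.
The marginal rate of substitution is 5/45, so w = 5/(45+5) = 0.10.

w = 0.10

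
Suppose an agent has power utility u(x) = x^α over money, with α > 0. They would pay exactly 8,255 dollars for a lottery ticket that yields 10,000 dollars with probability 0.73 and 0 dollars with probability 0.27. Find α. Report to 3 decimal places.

EU(lottery) = 0.73·10000^α + 0.27·0 = 0.73·10000^α.
Equating: 8255^α = 0.73·10000^α, i.e. 0.8255^α = 0.73.
Take logs: α = ln 0.73 / ln(8255/10000) ≈ 1.64112.

α ≈ 1.641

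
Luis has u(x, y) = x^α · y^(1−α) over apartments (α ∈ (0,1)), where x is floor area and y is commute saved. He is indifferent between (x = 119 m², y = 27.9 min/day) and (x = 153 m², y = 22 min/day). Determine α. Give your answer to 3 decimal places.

Set the two utilities equal: 119^α·27.9^(1−α) = 153^α·22^(1−α).
(119/153)^α = (22/27.9)^(1−α); take logs: α·ln(119/153) = (1−α)·ln(22/27.9), i.e. α·-0.251314 = (1−α)·-0.237584.
So α/(1−α) = (-0.237584)/(-0.251314) = 0.945367, and α = 0.945367/1.945367 ≈ 0.486.

α ≈ 0.486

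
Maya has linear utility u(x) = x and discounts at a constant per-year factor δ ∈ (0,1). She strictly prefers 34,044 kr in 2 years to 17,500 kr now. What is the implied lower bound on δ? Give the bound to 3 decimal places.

Under u(x) = x this choice says 17500 < δ^2·34044.
Hence δ^2 > 17500/34044 = 0.51404, and x ↦ x^(1/2) is increasing on (0,∞).
δ > 0.51404^(1/2) = 0.717.

δ > 0.717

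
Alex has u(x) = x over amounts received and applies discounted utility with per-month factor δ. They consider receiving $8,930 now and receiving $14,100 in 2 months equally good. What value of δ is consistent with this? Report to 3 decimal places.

Equating discounted utilities: u(8930) = δ^2·u(14100) ⇒ δ^2 = u(8930)/u(14100).
With u(x) = x: δ^2 = 8930/14100 = 0.63333.
Taking the square root: δ = 0.63333^(1/2) ≈ 0.796.

δ ≈ 0.796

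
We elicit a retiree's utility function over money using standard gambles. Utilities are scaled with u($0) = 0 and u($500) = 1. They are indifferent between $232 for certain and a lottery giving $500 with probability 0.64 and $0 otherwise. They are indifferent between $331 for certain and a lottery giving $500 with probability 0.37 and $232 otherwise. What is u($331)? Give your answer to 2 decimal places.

0.77

First, u($232) = 0.64·u($500) + 0.36·u($0) = 0.64.
The second indifference gives u($331) = 0.37·u($500) + 0.63·u($232) = 0.37·1.00 + 0.63·0.64 = 0.7732.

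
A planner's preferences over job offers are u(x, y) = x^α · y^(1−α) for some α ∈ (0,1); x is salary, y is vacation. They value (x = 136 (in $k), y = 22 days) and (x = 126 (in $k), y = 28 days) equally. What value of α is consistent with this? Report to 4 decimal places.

Set the two utilities equal: 136^α·22^(1−α) = 126^α·28^(1−α).
(136/126)^α = (28/22)^(1−α); take logs: α·ln(136/126) = (1−α)·ln(28/22), i.e. α·0.0763730 = (1−α)·0.2411621.
So α/(1−α) = (0.2411621)/(0.0763730) = 3.1576879, and α = 3.1576879/4.1576879 ≈ 0.7595.

α ≈ 0.7595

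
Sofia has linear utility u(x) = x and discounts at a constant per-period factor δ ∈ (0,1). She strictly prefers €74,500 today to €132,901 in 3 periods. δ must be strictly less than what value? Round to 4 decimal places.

The preference means 74500 > δ^3·132901.
Hence δ^3 < 74500/132901 = 0.56057, and x ↦ x^(1/3) is increasing on (0,∞).
δ < 0.56057^(1/3) = 0.8245.

δ < 0.8245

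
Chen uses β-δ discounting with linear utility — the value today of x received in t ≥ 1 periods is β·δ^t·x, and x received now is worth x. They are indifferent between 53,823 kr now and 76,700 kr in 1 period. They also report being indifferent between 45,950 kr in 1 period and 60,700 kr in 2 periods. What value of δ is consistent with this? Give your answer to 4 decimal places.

δ ≈ 0.7570

Both payoffs in the second observation are in the future, so β drops out: δ^1·45950 = δ^2·60700 ⇒ δ = 45950/60700 = 0.75700.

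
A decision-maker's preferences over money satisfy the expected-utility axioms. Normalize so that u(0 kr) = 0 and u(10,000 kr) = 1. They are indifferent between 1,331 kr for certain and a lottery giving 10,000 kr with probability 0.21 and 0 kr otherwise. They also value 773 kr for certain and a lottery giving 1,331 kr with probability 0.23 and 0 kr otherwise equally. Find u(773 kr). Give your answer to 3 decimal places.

0.048

First, u(1,331 kr) = 0.21·u(10,000 kr) + 0.79·u(0 kr) = 0.21.
Then u(773 kr) = 0.23·u(1,331 kr) + 0.77·u(0 kr) = 0.23·0.21 + 0.77·0.00 = 0.0483.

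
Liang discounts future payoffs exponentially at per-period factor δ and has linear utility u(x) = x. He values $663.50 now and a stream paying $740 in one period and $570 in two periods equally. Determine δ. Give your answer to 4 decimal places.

The stream is worth 740δ + 570δ² today, so 740δ + 570δ² = 663.50.
So 570δ² + 740δ − 663.50 = 0.
The positive root is δ = [−740 + √(740² + 4·570·663.50)] / (2·570) = (−740 + 1435.402)/1140 ≈ 0.6100.

δ ≈ 0.6100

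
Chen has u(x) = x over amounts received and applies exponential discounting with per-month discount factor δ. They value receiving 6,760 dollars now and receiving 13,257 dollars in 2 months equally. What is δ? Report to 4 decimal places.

Indifference means u(6760) = δ^2 · u(13257), so δ^2 = u(6760)/u(13257).
With u(x) = x: δ^2 = 6760/13257 = 0.50992.
So δ = 0.50992^(1/2) ≈ 0.7141.

δ ≈ 0.7141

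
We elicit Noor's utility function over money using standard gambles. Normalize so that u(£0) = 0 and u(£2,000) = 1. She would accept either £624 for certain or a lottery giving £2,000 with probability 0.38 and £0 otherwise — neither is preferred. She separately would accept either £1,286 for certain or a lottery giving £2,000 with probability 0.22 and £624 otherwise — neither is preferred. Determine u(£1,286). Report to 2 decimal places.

0.52

The first gamble pins u(£624): it must equal 0.38·1 + 0.62·0 = 0.38.
The second indifference gives u(£1,286) = 0.22·u(£2,000) + 0.78·u(£624) = 0.22·1.00 + 0.78·0.38 = 0.5164.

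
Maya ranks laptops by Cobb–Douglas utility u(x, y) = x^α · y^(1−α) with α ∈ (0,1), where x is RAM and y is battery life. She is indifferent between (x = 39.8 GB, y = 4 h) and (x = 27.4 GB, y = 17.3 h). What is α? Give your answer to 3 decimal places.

α ≈ 0.797

Set the two utilities equal: 39.8^α·4^(1−α) = 27.4^α·17.3^(1−α).
(39.8/27.4)^α = (17.3/4)^(1−α); take logs: α·ln(39.8/27.4) = (1−α)·ln(17.3/4), i.e. α·0.373324 = (1−α)·1.464412.
Thus α·(1.837736) = 1.464412, so α = 1.464412/1.837736 ≈ 0.797.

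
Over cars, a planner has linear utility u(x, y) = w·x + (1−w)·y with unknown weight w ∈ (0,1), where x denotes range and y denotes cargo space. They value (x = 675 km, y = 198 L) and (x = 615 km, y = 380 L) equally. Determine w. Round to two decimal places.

Equating utilities: w·675 + (1−w)·198 = w·615 + (1−w)·380.
w·(675−615) = (1−w)·(380−198), i.e. w·60 = (1−w)·182.
The marginal rate of substitution is 182/60, so w = 182/(60+182) = 0.75.

w = 0.75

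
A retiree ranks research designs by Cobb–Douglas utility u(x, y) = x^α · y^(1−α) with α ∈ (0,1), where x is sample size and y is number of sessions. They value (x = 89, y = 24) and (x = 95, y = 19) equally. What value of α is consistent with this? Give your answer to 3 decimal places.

α ≈ 0.782

Indifference: 89^α · 24^(1−α) = 95^α · 19^(1−α).
Taking logs: α·ln 89 + (1−α)·ln 24 = α·ln 95 + (1−α)·ln 19, i.e. α·-0.065241 = (1−α)·-0.233615.
With A = -0.065241 and B = -0.233615: α·A = (1−α)·B, so α = B/(A+B) = -0.233615/-0.298856 ≈ 0.782.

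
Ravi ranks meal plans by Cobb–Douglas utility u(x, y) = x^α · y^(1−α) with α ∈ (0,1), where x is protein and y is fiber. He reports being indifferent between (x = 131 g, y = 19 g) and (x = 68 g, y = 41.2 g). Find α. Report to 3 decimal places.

α ≈ 0.541

The Cobb–Douglas utilities coincide, so 131^α·19^(1−α) = 68^α·41.2^(1−α).
Rearrange to (131/68)^α = (41.2/19)^(1−α) and take logs: α·0.655690 = (1−α)·0.773999.
With A = 0.655690 and B = 0.773999: α·A = (1−α)·B, so α = B/(A+B) = 0.773999/1.429689 ≈ 0.541.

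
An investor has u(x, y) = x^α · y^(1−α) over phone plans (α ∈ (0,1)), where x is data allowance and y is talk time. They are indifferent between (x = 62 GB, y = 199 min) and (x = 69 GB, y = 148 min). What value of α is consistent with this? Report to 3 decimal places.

α ≈ 0.735

The Cobb–Douglas utilities coincide, so 62^α·199^(1−α) = 69^α·148^(1−α).
(62/69)^α = (148/199)^(1−α); take logs: α·ln(62/69) = (1−α)·ln(148/199), i.e. α·-0.106972 = (1−α)·-0.296093.
With A = -0.106972 and B = -0.296093: α·A = (1−α)·B, so α = B/(A+B) = -0.296093/-0.403065 ≈ 0.735.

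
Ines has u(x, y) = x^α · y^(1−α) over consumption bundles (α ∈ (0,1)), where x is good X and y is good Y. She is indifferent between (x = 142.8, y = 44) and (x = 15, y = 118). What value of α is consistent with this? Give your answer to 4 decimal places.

The Cobb–Douglas utilities coincide, so 142.8^α·44^(1−α) = 15^α·118^(1−α).
(142.8/15)^α = (118/44)^(1−α); take logs: α·ln(142.8/15) = (1−α)·ln(118/44), i.e. α·2.2533948 = (1−α)·0.9864950.
So α/(1−α) = (0.9864950)/(2.2533948) = 0.4377817, and α = 0.4377817/1.4377817 ≈ 0.3045.

α ≈ 0.3045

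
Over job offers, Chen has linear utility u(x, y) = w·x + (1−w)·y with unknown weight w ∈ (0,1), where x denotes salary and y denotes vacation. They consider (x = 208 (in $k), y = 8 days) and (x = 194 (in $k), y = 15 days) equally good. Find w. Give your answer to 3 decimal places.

Indifference: w·208 + (1−w)·8 = w·194 + (1−w)·15.
w·(208−194) = (1−w)·(15−8), i.e. w·14 = (1−w)·7.
The marginal rate of substitution is 7/14, so w = 7/(14+7) = 0.333.

w = 0.333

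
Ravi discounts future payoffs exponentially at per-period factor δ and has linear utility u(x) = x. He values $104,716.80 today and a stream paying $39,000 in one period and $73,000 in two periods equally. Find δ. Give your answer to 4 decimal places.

δ ≈ 0.9600

The stream is worth 39000δ + 73000δ² today, so 39000δ + 73000δ² = 104716.80.
That is, 73000δ² + 39000δ − 104716.80 = 0, a quadratic in δ.
By the quadratic formula (taking the positive root), δ = (−39000 + √32098305600.00) / 146000 ≈ 0.9600.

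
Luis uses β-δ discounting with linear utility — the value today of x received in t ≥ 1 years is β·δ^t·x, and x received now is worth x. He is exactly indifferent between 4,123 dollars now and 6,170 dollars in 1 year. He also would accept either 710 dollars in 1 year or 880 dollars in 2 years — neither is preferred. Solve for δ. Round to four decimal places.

From the later pair, β·δ^1·710 = β·δ^2·880; dividing through, δ = 710/880 = 0.80682.

δ ≈ 0.8068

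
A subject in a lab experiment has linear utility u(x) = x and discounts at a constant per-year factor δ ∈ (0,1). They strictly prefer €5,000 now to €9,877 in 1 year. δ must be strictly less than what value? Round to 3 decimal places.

δ < 0.506

The preference means 5000 > δ·9877.
So δ < 5000/9877 = 0.50623.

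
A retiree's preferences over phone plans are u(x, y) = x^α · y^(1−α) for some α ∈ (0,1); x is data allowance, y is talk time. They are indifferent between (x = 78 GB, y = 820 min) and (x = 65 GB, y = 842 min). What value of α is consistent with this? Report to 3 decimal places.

α ≈ 0.127

The Cobb–Douglas utilities coincide, so 78^α·820^(1−α) = 65^α·842^(1−α).
(78/65)^α = (842/820)^(1−α); take logs: α·ln(78/65) = (1−α)·ln(842/820), i.e. α·0.182322 = (1−α)·0.026476.
Thus α·(0.208798) = 0.026476, so α = 0.026476/0.208798 ≈ 0.127.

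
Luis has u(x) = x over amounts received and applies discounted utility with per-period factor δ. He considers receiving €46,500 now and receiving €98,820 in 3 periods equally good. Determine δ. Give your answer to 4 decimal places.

δ ≈ 0.7778

The payoff in 3 periods is discounted by δ^3, so u(46500) = δ^3·u(98820) and δ^3 = u(46500)/u(98820).
With u(x) = x: δ^3 = 46500/98820 = 0.47055.
Taking the cube root: δ = 0.47055^(1/3) ≈ 0.7778.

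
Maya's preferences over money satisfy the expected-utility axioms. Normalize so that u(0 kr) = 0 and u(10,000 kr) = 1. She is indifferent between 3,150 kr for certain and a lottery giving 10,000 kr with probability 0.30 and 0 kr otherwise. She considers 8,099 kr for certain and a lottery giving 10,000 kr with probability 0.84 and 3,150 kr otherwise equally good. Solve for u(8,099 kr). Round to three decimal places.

From the first indifference, u(3,150 kr) = 0.30·u(10,000 kr) + 0.70·u(0 kr) = 0.30·1 + 0.70·0 = 0.30.
The second indifference gives u(8,099 kr) = 0.84·u(10,000 kr) + 0.16·u(3,150 kr) = 0.84·1.00 + 0.16·0.30 = 0.8880.

0.888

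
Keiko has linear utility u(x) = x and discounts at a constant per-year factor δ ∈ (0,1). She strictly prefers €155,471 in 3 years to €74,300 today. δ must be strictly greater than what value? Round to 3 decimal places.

Under u(x) = x this choice says 74300 < δ^3·155471.
Dividing by 155471: δ^3 > 0.47790. Both sides are positive, so the cube root keeps the direction.
δ > 0.47790^(1/3) = 0.782.

δ > 0.782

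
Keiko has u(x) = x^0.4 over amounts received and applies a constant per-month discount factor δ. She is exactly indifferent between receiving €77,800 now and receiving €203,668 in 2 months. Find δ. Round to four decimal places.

Equating discounted utilities: u(77800) = δ^2·u(203668) ⇒ δ^2 = u(77800)/u(203668).
With u(x) = x^0.4: δ^2 = 77800^0.4/203668^0.4 = (77800/203668)^0.4 = 0.68049.
Taking the square root: δ = 0.68049^(1/2) ≈ 0.8249.

δ ≈ 0.8249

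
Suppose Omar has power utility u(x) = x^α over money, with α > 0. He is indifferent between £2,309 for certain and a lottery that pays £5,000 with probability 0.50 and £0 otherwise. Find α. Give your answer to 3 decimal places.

α ≈ 0.897

EU(lottery) = 0.50·5000^α + 0.50·0 = 0.50·5000^α.
Setting u(2309) equal to that: 2309^α = 0.50·5000^α ⇒ (2309/5000)^α = 0.50.
Take logs: α = ln 0.50 / ln(2309/5000) ≈ 0.89713.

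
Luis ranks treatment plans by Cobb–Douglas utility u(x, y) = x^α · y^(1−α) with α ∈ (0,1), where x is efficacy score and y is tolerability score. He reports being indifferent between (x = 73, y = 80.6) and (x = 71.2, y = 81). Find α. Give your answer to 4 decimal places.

Indifference: 73^α · 80.6^(1−α) = 71.2^α · 81^(1−α).
(73/71.2)^α = (81/80.6)^(1−α); take logs: α·ln(73/71.2) = (1−α)·ln(81/80.6), i.e. α·0.0249666 = (1−α)·0.0049505.
So α/(1−α) = (0.0049505)/(0.0249666) = 0.1982849, and α = 0.1982849/1.1982849 ≈ 0.1655.

α ≈ 0.1655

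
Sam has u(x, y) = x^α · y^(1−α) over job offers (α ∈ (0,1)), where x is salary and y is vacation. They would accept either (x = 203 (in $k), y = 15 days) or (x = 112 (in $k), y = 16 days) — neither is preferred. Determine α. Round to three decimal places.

The Cobb–Douglas utilities coincide, so 203^α·15^(1−α) = 112^α·16^(1−α).
(203/112)^α = (16/15)^(1−α); take logs: α·ln(203/112) = (1−α)·ln(16/15), i.e. α·0.594707 = (1−α)·0.064539.
Thus α·(0.659246) = 0.064539, so α = 0.064539/0.659246 ≈ 0.098.

α ≈ 0.098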